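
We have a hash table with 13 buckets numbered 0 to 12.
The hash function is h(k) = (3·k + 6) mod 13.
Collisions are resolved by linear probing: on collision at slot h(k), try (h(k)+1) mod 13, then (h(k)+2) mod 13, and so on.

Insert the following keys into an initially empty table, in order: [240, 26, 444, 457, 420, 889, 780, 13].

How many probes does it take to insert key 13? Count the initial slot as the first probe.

4

240: h=11 => slot 11
26: h=6 => slot 6
444: h=12 => slot 12
457: h=12, probe 12,0 => slot 0
420: h=5 => slot 5
889: h=8 => slot 8
780: h=6, probe 6,7 => slot 7
13: h=6, probe 6,7,8,9 => slot 9
Table: [457, _, _, _, _, 420, 26, 780, 889, 13, _, 240, 444]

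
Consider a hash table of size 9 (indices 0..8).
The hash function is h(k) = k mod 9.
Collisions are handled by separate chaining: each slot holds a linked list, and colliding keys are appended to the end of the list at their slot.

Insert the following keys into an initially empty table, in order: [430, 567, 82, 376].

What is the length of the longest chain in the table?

430 → bucket 7
567 → bucket 0
82 → bucket 1
376 → bucket 7 (collision)
Final buckets:
0: 567
1: 82
2: _
3: _
4: _
5: _
6: _
7: 430 -> 376
8: _

2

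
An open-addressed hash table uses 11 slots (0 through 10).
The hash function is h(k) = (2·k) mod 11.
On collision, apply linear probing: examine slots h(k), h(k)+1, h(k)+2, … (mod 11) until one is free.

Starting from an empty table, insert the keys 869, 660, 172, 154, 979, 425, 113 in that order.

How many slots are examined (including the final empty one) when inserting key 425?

3

Insert 869: h=0, slot 0 empty → index 0.
Insert 660: h=0, slot 0 occupied → index 1.
Insert 172: h=3, slot 3 empty → index 3.
Insert 154: h=0, slots 0,1 occupied → index 2.
Insert 979: h=0, slots 0,1,2,3 occupied → index 4.
Insert 425: h=3, slots 3,4 occupied → index 5.
Insert 113: h=6, slot 6 empty → index 6.
Table: [869, 660, 154, 172, 979, 425, 113, ., ., ., .]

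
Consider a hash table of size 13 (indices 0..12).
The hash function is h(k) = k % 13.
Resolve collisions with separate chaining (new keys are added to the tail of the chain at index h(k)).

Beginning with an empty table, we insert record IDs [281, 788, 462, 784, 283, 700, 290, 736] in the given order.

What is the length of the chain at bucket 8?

281 -> bucket 8
788 -> bucket 8 (collision)
462 -> bucket 7
784 -> bucket 4
283 -> bucket 10
700 -> bucket 11
290 -> bucket 4 (collision)
736 -> bucket 8 (collision)
Final buckets:
0: .
1: .
2: .
3: .
4: 784 -> 290
5: .
6: .
7: 462
8: 281 -> 788 -> 736
9: .
10: 283
11: 700
12: .

3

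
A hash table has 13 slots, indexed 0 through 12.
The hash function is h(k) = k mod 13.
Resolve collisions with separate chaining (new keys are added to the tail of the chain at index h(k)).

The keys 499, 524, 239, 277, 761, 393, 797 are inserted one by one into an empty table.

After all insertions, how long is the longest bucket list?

3

Insert 499: h=5, bucket 5 empty -> new chain.
Insert 524: h=4, bucket 4 empty -> new chain.
Insert 239: h=5, bucket 5 nonempty -> append to chain.
Insert 277: h=4, bucket 4 nonempty -> append to chain.
Insert 761: h=7, bucket 7 empty -> new chain.
Insert 393: h=3, bucket 3 empty -> new chain.
Insert 797: h=4, bucket 4 nonempty -> append to chain.
Final buckets:
0: ∅
1: ∅
2: ∅
3: 393
4: 524 -> 277 -> 797
5: 499 -> 239
6: ∅
7: 761
8: ∅
9: ∅
10: ∅
11: ∅
12: ∅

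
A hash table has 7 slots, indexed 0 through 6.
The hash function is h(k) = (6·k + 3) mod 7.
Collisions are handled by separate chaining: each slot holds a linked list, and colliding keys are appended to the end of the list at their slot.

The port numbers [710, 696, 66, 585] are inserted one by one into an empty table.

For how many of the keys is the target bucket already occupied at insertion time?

Insert 710: h=0, bucket 0 empty -> new chain.
Insert 696: h=0, bucket 0 nonempty -> append to chain.
Insert 66: h=0, bucket 0 nonempty -> append to chain.
Insert 585: h=6, bucket 6 empty -> new chain.
Final buckets:
0: 710 -> 696 -> 66
1: ∅
2: ∅
3: ∅
4: ∅
5: ∅
6: 585

2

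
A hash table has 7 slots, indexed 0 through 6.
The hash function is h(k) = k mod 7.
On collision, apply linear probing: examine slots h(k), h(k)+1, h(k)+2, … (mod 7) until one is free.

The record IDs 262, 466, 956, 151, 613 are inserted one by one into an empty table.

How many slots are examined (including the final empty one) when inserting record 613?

4

Insert 262: h=3, slot 3 empty -> index 3.
Insert 466: h=4, slot 4 empty -> index 4.
Insert 956: h=4, slot 4 occupied -> index 5.
Insert 151: h=4, slots 4,5 occupied -> index 6.
Insert 613: h=4, slots 4,5,6 occupied -> index 0.
Table: [613, —, —, 262, 466, 956, 151]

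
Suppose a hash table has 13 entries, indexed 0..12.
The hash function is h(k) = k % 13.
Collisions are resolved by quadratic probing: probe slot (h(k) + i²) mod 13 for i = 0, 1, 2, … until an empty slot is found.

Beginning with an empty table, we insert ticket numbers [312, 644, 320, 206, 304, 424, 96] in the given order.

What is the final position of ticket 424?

9

Insert 312: h=0, slot 0 empty → index 0.
Insert 644: h=7, slot 7 empty → index 7.
Insert 320: h=8, slot 8 empty → index 8.
Insert 206: h=11, slot 11 empty → index 11.
Insert 304: h=5, slot 5 empty → index 5.
Insert 424: h=8, slot 8 occupied → index 9.
Insert 96: h=5, slot 5 occupied → index 6.
Table: [312, ∅, ∅, ∅, ∅, 304, 96, 644, 320, 424, ∅, 206, ∅]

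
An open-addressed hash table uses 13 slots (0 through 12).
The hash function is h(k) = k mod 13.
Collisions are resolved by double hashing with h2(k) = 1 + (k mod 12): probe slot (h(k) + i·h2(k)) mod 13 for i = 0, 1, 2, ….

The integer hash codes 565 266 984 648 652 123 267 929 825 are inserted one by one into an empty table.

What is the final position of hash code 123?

565 hashes to 6; slot 6 is free -> place at 6.
266 hashes to 6, h2=3; 6 taken -> place at 9.
984 hashes to 9, h2=1; 9 taken -> place at 10.
648 hashes to 11; slot 11 is free -> place at 11.
652 hashes to 2; slot 2 is free -> place at 2.
123 hashes to 6, h2=4; 6,10 taken -> place at 1.
267 hashes to 7; slot 7 is free -> place at 7.
929 hashes to 6, h2=6; 6 taken -> place at 12.
825 hashes to 6, h2=10; 6 taken -> place at 3.
Table: [., 123, 652, 825, ., ., 565, 267, ., 266, 984, 648, 929]

1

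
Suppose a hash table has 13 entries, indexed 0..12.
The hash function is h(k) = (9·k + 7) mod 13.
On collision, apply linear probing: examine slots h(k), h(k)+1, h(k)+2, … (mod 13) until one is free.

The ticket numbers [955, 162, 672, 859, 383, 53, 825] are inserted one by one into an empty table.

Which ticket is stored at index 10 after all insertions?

162

Insert 955: h=9, slot 9 empty → index 9.
Insert 162: h=9, slot 9 occupied → index 10.
Insert 672: h=10, slot 10 occupied → index 11.
Insert 859: h=3, slot 3 empty → index 3.
Insert 383: h=9, slots 9,10,11 occupied → index 12.
Insert 53: h=3, slot 3 occupied → index 4.
Insert 825: h=9, slots 9,10,11,12 occupied → index 0.
Table: [825, ∅, ∅, 859, 53, ∅, ∅, ∅, ∅, 955, 162, 672, 383]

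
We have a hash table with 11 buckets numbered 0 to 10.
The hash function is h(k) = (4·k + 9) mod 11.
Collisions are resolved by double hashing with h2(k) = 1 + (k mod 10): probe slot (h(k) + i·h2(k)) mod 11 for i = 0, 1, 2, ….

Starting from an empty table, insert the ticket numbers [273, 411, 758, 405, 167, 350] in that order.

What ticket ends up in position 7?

405

Insert 273: h=1, slot 1 empty -> index 1.
Insert 411: h=3, slot 3 empty -> index 3.
Insert 758: h=5, slot 5 empty -> index 5.
Insert 405: h=1, h2=6, slot 1 occupied -> index 7.
Insert 167: h=6, slot 6 empty -> index 6.
Insert 350: h=1, h2=1, slot 1 occupied -> index 2.
Table: [∅, 273, 350, 411, ∅, 758, 167, 405, ∅, ∅, ∅]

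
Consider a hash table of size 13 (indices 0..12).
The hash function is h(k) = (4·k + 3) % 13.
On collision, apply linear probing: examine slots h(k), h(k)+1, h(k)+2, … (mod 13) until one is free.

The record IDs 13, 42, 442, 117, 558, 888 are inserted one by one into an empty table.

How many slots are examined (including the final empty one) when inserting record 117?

3

Insert 13: h=3, slot 3 empty -> index 3.
Insert 42: h=2, slot 2 empty -> index 2.
Insert 442: h=3, slot 3 occupied -> index 4.
Insert 117: h=3, slots 3,4 occupied -> index 5.
Insert 558: h=12, slot 12 empty -> index 12.
Insert 888: h=6, slot 6 empty -> index 6.
Table: [., ., 42, 13, 442, 117, 888, ., ., ., ., ., 558]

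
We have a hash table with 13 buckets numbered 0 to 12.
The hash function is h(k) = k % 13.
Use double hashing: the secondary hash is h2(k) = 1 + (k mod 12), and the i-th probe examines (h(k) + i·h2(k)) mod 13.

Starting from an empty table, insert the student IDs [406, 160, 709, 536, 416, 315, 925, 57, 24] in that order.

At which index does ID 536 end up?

12

406: h=3 -> slot 3
160: h=4 -> slot 4
709: h=7 -> slot 7
536: h=3, h2=9, probe 3,12 -> slot 12
416: h=0 -> slot 0
315: h=3, h2=4, probe 3,7,11 -> slot 11
925: h=2 -> slot 2
57: h=5 -> slot 5
24: h=11, h2=1, probe 11,12,0,1 -> slot 1
Table: [416, 24, 925, 406, 160, 57, ., 709, ., ., ., 315, 536]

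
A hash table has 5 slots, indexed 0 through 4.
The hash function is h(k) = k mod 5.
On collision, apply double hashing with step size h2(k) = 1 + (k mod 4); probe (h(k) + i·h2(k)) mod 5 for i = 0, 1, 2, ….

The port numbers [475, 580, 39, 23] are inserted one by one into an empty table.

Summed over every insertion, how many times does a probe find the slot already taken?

1

475 hashes to 0; slot 0 is free → place at 0.
580 hashes to 0, h2=1; 0 taken → place at 1.
39 hashes to 4; slot 4 is free → place at 4.
23 hashes to 3; slot 3 is free → place at 3.
Table: [475, 580, ∅, 23, 39]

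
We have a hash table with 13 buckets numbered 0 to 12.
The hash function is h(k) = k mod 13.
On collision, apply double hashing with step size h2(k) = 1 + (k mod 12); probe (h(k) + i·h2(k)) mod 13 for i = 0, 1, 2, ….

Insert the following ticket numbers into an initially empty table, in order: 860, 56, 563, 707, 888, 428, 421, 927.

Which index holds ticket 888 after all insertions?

6

860: h=2 -> slot 2
56: h=4 -> slot 4
563: h=4, h2=12, probe 4,3 -> slot 3
707: h=5 -> slot 5
888: h=4, h2=1, probe 4,5,6 -> slot 6
428: h=12 -> slot 12
421: h=5, h2=2, probe 5,7 -> slot 7
927: h=4, h2=4, probe 4,8 -> slot 8
Table: [-, -, 860, 563, 56, 707, 888, 421, 927, -, -, -, 428]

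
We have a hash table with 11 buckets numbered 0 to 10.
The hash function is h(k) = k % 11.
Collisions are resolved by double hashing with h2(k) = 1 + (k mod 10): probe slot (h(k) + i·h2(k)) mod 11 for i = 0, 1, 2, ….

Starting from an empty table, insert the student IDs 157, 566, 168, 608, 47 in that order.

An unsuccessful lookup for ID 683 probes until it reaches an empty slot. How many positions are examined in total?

157: h=3 -> slot 3
566: h=5 -> slot 5
168: h=3, h2=9, probe 3,1 -> slot 1
608: h=3, h2=9, probe 3,1,10 -> slot 10
47: h=3, h2=8, probe 3,0 -> slot 0
Table: [47, 168, ∅, 157, ∅, 566, ∅, ∅, ∅, ∅, 608]
Lookup 683: h=1, h2=4, probe 1,5,9 → slot 9 empty, not found.

3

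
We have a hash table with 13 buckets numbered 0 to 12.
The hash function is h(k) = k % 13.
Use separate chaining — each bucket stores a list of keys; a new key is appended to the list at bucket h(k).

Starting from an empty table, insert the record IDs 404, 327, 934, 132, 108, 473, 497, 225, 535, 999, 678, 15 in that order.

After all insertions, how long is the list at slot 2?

404 -> bucket 1
327 -> bucket 2
934 -> bucket 11
132 -> bucket 2 (collision)
108 -> bucket 4
473 -> bucket 5
497 -> bucket 3
225 -> bucket 4 (collision)
535 -> bucket 2 (collision)
999 -> bucket 11 (collision)
678 -> bucket 2 (collision)
15 -> bucket 2 (collision)
Final buckets:
0: -
1: 404
2: 327 -> 132 -> 535 -> 678 -> 15
3: 497
4: 108 -> 225
5: 473
6: -
7: -
8: -
9: -
10: -
11: 934 -> 999
12: -

5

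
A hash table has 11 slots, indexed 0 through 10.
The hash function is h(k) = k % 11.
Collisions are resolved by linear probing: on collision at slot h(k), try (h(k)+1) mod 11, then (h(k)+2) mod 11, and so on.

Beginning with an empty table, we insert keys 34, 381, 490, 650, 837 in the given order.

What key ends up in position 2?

650

34: h=1 => slot 1
381: h=7 => slot 7
490: h=6 => slot 6
650: h=1, probe 1,2 => slot 2
837: h=1, probe 1,2,3 => slot 3
Table: [—, 34, 650, 837, —, —, 490, 381, —, —, —]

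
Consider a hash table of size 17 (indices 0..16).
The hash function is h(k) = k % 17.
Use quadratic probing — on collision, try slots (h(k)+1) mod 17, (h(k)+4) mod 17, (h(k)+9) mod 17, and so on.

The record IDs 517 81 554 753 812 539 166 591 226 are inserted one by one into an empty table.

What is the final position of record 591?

Insert 517: h=7, slot 7 empty => index 7.
Insert 81: h=13, slot 13 empty => index 13.
Insert 554: h=10, slot 10 empty => index 10.
Insert 753: h=5, slot 5 empty => index 5.
Insert 812: h=13, slot 13 occupied => index 14.
Insert 539: h=12, slot 12 empty => index 12.
Insert 166: h=13, slots 13,14 occupied => index 0.
Insert 591: h=13, slots 13,14,0,5,12 occupied => index 4.
Insert 226: h=5, slot 5 occupied => index 6.
Table: [166, ., ., ., 591, 753, 226, 517, ., ., 554, ., 539, 81, 812, ., .]

4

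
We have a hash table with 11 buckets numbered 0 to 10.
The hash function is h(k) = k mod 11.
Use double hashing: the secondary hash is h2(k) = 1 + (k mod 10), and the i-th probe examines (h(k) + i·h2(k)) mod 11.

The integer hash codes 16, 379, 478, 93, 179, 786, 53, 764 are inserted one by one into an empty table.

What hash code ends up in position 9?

16 hashes to 5; slot 5 is free -> place at 5.
379 hashes to 5, h2=10; 5 taken -> place at 4.
478 hashes to 5, h2=9; 5 taken -> place at 3.
93 hashes to 5, h2=4; 5 taken -> place at 9.
179 hashes to 3, h2=10; 3 taken -> place at 2.
786 hashes to 5, h2=7; 5 taken -> place at 1.
53 hashes to 9, h2=4; 9,2 taken -> place at 6.
764 hashes to 5, h2=5; 5 taken -> place at 10.
Table: [∅, 786, 179, 478, 379, 16, 53, ∅, ∅, 93, 764]

93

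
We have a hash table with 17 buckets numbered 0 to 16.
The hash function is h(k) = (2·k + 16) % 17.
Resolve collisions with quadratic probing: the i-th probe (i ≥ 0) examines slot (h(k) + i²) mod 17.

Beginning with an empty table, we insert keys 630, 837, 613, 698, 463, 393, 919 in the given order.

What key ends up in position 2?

630 hashes to 1; slot 1 is free => place at 1.
837 hashes to 7; slot 7 is free => place at 7.
613 hashes to 1; 1 taken => place at 2.
698 hashes to 1; 1,2 taken => place at 5.
463 hashes to 7; 7 taken => place at 8.
393 hashes to 3; slot 3 is free => place at 3.
919 hashes to 1; 1,2,5 taken => place at 10.
Table: [_, 630, 613, 393, _, 698, _, 837, 463, _, 919, _, _, _, _, _, _]

613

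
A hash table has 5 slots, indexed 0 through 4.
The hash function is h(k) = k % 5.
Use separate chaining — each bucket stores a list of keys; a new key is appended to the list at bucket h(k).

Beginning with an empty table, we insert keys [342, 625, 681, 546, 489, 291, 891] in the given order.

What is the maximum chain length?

4

Insert 342: h=2, bucket 2 empty → new chain.
Insert 625: h=0, bucket 0 empty → new chain.
Insert 681: h=1, bucket 1 empty → new chain.
Insert 546: h=1, bucket 1 nonempty → append to chain.
Insert 489: h=4, bucket 4 empty → new chain.
Insert 291: h=1, bucket 1 nonempty → append to chain.
Insert 891: h=1, bucket 1 nonempty → append to chain.
Final buckets:
0: 625
1: 681 -> 546 -> 291 -> 891
2: 342
3: —
4: 489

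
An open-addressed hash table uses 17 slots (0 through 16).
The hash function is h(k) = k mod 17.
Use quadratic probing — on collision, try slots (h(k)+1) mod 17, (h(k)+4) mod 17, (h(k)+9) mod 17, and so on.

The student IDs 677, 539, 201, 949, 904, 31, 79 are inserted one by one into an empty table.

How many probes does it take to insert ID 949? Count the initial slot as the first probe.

Insert 677: h=14, slot 14 empty → index 14.
Insert 539: h=12, slot 12 empty → index 12.
Insert 201: h=14, slot 14 occupied → index 15.
Insert 949: h=14, slots 14,15 occupied → index 1.
Insert 904: h=3, slot 3 empty → index 3.
Insert 31: h=14, slots 14,15,1 occupied → index 6.
Insert 79: h=11, slot 11 empty → index 11.
Table: [∅, 949, ∅, 904, ∅, ∅, 31, ∅, ∅, ∅, ∅, 79, 539, ∅, 677, 201, ∅]

3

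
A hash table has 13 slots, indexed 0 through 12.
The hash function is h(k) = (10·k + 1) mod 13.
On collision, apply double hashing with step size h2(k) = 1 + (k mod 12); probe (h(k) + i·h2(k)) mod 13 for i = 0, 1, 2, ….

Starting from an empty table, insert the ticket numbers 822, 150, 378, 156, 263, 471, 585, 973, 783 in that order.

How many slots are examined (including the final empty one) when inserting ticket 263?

822: h=5 -> slot 5
150: h=6 -> slot 6
378: h=11 -> slot 11
156: h=1 -> slot 1
263: h=5, h2=12, probe 5,4 -> slot 4
471: h=5, h2=4, probe 5,9 -> slot 9
585: h=1, h2=10, probe 1,11,8 -> slot 8
973: h=7 -> slot 7
783: h=5, h2=4, probe 5,9,0 -> slot 0
Table: [783, 156, _, _, 263, 822, 150, 973, 585, 471, _, 378, _]

2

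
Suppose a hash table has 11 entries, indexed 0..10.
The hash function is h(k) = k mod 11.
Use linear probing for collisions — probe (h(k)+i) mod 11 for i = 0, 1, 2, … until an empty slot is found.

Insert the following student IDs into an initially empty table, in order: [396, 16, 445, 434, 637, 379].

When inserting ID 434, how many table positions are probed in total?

3

Insert 396: h=0, slot 0 empty => index 0.
Insert 16: h=5, slot 5 empty => index 5.
Insert 445: h=5, slot 5 occupied => index 6.
Insert 434: h=5, slots 5,6 occupied => index 7.
Insert 637: h=10, slot 10 empty => index 10.
Insert 379: h=5, slots 5,6,7 occupied => index 8.
Table: [396, ., ., ., ., 16, 445, 434, 379, ., 637]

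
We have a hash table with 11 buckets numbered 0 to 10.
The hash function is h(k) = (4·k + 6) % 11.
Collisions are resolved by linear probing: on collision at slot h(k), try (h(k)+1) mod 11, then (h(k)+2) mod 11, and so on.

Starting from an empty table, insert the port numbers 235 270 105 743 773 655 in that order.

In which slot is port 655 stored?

1

Insert 235: h=0, slot 0 empty -> index 0.
Insert 270: h=8, slot 8 empty -> index 8.
Insert 105: h=8, slot 8 occupied -> index 9.
Insert 743: h=8, slots 8,9 occupied -> index 10.
Insert 773: h=7, slot 7 empty -> index 7.
Insert 655: h=8, slots 8,9,10,0 occupied -> index 1.
Table: [235, 655, ∅, ∅, ∅, ∅, ∅, 773, 270, 105, 743]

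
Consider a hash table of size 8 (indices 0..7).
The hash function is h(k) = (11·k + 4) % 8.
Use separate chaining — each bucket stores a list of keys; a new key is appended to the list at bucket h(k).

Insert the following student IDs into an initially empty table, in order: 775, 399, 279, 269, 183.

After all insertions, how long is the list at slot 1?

4

775 → bucket 1
399 → bucket 1 (collision)
279 → bucket 1 (collision)
269 → bucket 3
183 → bucket 1 (collision)
Final buckets:
0: ∅
1: 775 -> 399 -> 279 -> 183
2: ∅
3: 269
4: ∅
5: ∅
6: ∅
7: ∅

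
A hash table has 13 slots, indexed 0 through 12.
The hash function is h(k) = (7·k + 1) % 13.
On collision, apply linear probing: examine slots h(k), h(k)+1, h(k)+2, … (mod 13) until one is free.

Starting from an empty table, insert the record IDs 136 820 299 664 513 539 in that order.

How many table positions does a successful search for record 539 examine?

3

136 hashes to 4; slot 4 is free => place at 4.
820 hashes to 8; slot 8 is free => place at 8.
299 hashes to 1; slot 1 is free => place at 1.
664 hashes to 8; 8 taken => place at 9.
513 hashes to 4; 4 taken => place at 5.
539 hashes to 4; 4,5 taken => place at 6.
Table: [_, 299, _, _, 136, 513, 539, _, 820, 664, _, _, _]
Lookup 539: h=4, probe 4,5,6 → found at 6.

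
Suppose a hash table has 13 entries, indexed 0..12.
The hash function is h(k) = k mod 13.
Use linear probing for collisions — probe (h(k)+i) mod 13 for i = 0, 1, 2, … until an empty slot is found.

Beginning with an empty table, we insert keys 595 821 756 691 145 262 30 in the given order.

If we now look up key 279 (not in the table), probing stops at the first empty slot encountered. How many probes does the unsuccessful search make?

595: h=10 → slot 10
821: h=2 → slot 2
756: h=2, probe 2,3 → slot 3
691: h=2, probe 2,3,4 → slot 4
145: h=2, probe 2,3,4,5 → slot 5
262: h=2, probe 2,3,4,5,6 → slot 6
30: h=4, probe 4,5,6,7 → slot 7
Table: [∅, ∅, 821, 756, 691, 145, 262, 30, ∅, ∅, 595, ∅, ∅]
Lookup 279: h=6, probe 6,7,8 → slot 8 empty, not found.

3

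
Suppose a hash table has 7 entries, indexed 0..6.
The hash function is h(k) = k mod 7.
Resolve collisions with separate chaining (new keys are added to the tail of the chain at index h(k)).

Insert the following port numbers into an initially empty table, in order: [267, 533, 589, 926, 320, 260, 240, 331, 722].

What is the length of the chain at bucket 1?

Insert 267: h=1, bucket 1 empty → new chain.
Insert 533: h=1, bucket 1 nonempty → append to chain.
Insert 589: h=1, bucket 1 nonempty → append to chain.
Insert 926: h=2, bucket 2 empty → new chain.
Insert 320: h=5, bucket 5 empty → new chain.
Insert 260: h=1, bucket 1 nonempty → append to chain.
Insert 240: h=2, bucket 2 nonempty → append to chain.
Insert 331: h=2, bucket 2 nonempty → append to chain.
Insert 722: h=1, bucket 1 nonempty → append to chain.
Final buckets:
0: —
1: 267 -> 533 -> 589 -> 260 -> 722
2: 926 -> 240 -> 331
3: —
4: —
5: 320
6: —

5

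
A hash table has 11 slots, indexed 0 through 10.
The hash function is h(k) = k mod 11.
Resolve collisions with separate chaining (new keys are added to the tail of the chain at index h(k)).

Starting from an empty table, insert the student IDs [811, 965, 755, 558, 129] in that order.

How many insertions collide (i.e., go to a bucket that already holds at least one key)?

811 → bucket 8
965 → bucket 8 (collision)
755 → bucket 7
558 → bucket 8 (collision)
129 → bucket 8 (collision)
Final buckets:
0: .
1: .
2: .
3: .
4: .
5: .
6: .
7: 755
8: 811 -> 965 -> 558 -> 129
9: .
10: .

3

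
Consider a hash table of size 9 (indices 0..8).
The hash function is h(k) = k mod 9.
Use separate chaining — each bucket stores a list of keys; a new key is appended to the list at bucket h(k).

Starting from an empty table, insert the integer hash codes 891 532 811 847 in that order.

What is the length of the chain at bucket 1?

891 -> bucket 0
532 -> bucket 1
811 -> bucket 1 (collision)
847 -> bucket 1 (collision)
Final buckets:
0: 891
1: 532 -> 811 -> 847
2: .
3: .
4: .
5: .
6: .
7: .
8: .

3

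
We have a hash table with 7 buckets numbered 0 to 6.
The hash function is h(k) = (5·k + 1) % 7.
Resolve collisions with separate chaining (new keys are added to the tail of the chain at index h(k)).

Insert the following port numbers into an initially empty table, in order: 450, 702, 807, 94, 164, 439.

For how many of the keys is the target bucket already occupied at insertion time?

3

450 -> bucket 4
702 -> bucket 4 (collision)
807 -> bucket 4 (collision)
94 -> bucket 2
164 -> bucket 2 (collision)
439 -> bucket 5
Final buckets:
0: _
1: _
2: 94 -> 164
3: _
4: 450 -> 702 -> 807
5: 439
6: _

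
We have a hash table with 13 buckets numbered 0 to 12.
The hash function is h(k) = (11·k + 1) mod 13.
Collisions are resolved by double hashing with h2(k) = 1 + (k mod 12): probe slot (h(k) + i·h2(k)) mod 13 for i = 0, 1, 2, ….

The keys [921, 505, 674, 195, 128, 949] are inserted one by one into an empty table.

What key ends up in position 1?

195

921: h=5 => slot 5
505: h=5, h2=2, probe 5,7 => slot 7
674: h=5, h2=3, probe 5,8 => slot 8
195: h=1 => slot 1
128: h=5, h2=9, probe 5,1,10 => slot 10
949: h=1, h2=2, probe 1,3 => slot 3
Table: [—, 195, —, 949, —, 921, —, 505, 674, —, 128, —, —]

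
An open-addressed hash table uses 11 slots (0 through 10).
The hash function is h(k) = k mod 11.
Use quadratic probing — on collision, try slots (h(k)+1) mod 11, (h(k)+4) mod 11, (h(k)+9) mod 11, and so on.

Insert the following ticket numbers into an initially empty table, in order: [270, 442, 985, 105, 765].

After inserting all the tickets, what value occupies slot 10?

270 hashes to 6; slot 6 is free => place at 6.
442 hashes to 2; slot 2 is free => place at 2.
985 hashes to 6; 6 taken => place at 7.
105 hashes to 6; 6,7 taken => place at 10.
765 hashes to 6; 6,7,10 taken => place at 4.
Table: [., ., 442, ., 765, ., 270, 985, ., ., 105]

105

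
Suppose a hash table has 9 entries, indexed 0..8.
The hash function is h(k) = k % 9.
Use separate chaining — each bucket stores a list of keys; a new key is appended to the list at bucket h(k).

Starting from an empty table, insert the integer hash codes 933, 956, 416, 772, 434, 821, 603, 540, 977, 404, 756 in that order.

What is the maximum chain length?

933 -> bucket 6
956 -> bucket 2
416 -> bucket 2 (collision)
772 -> bucket 7
434 -> bucket 2 (collision)
821 -> bucket 2 (collision)
603 -> bucket 0
540 -> bucket 0 (collision)
977 -> bucket 5
404 -> bucket 8
756 -> bucket 0 (collision)
Final buckets:
0: 603 -> 540 -> 756
1: ∅
2: 956 -> 416 -> 434 -> 821
3: ∅
4: ∅
5: 977
6: 933
7: 772
8: 404

4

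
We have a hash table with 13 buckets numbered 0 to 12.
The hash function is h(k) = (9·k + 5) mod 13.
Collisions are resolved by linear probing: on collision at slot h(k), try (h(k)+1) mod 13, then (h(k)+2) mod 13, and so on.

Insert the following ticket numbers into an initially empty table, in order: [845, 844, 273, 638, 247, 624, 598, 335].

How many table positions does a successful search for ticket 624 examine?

845 hashes to 5; slot 5 is free → place at 5.
844 hashes to 9; slot 9 is free → place at 9.
273 hashes to 5; 5 taken → place at 6.
638 hashes to 1; slot 1 is free → place at 1.
247 hashes to 5; 5,6 taken → place at 7.
624 hashes to 5; 5,6,7 taken → place at 8.
598 hashes to 5; 5,6,7,8,9 taken → place at 10.
335 hashes to 4; slot 4 is free → place at 4.
Table: [∅, 638, ∅, ∅, 335, 845, 273, 247, 624, 844, 598, ∅, ∅]
Lookup 624: h=5, probe 5,6,7,8 → found at 8.

4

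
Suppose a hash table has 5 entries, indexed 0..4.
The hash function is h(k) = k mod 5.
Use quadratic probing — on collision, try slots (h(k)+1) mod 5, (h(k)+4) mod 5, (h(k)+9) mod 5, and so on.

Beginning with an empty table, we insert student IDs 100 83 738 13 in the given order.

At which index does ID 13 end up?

100: h=0 => slot 0
83: h=3 => slot 3
738: h=3, probe 3,4 => slot 4
13: h=3, probe 3,4,2 => slot 2
Table: [100, ∅, 13, 83, 738]

2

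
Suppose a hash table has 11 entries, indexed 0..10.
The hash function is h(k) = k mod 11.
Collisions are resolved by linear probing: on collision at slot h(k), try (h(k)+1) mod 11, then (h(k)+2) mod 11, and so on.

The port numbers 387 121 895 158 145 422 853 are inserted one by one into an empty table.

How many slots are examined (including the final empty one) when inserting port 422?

387: h=2 => slot 2
121: h=0 => slot 0
895: h=4 => slot 4
158: h=4, probe 4,5 => slot 5
145: h=2, probe 2,3 => slot 3
422: h=4, probe 4,5,6 => slot 6
853: h=6, probe 6,7 => slot 7
Table: [121, ∅, 387, 145, 895, 158, 422, 853, ∅, ∅, ∅]

3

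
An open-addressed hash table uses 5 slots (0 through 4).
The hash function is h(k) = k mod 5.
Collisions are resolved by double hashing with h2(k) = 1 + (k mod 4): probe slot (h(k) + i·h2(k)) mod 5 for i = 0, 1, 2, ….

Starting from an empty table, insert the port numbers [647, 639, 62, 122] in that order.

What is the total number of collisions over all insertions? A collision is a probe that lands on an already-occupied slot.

647: h=2 -> slot 2
639: h=4 -> slot 4
62: h=2, h2=3, probe 2,0 -> slot 0
122: h=2, h2=3, probe 2,0,3 -> slot 3
Table: [62, _, 647, 122, 639]

3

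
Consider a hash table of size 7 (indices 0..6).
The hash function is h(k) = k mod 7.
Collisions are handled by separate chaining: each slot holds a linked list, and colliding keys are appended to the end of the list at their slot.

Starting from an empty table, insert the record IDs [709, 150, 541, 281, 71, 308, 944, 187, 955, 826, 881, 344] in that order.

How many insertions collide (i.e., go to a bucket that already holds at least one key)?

Insert 709: h=2, bucket 2 empty -> new chain.
Insert 150: h=3, bucket 3 empty -> new chain.
Insert 541: h=2, bucket 2 nonempty -> append to chain.
Insert 281: h=1, bucket 1 empty -> new chain.
Insert 71: h=1, bucket 1 nonempty -> append to chain.
Insert 308: h=0, bucket 0 empty -> new chain.
Insert 944: h=6, bucket 6 empty -> new chain.
Insert 187: h=5, bucket 5 empty -> new chain.
Insert 955: h=3, bucket 3 nonempty -> append to chain.
Insert 826: h=0, bucket 0 nonempty -> append to chain.
Insert 881: h=6, bucket 6 nonempty -> append to chain.
Insert 344: h=1, bucket 1 nonempty -> append to chain.
Final buckets:
0: 308 -> 826
1: 281 -> 71 -> 344
2: 709 -> 541
3: 150 -> 955
4: .
5: 187
6: 944 -> 881

6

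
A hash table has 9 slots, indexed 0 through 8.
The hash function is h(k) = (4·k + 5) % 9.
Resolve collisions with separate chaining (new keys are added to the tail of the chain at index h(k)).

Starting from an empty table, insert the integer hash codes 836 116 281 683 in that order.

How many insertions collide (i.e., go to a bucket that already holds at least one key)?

2

836 → bucket 1
116 → bucket 1 (collision)
281 → bucket 4
683 → bucket 1 (collision)
Final buckets:
0: -
1: 836 -> 116 -> 683
2: -
3: -
4: 281
5: -
6: -
7: -
8: -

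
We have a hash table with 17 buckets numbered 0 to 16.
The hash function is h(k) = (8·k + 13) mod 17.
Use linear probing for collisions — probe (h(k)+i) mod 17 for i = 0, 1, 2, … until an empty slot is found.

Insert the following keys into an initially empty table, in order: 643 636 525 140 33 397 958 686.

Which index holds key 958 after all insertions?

12

Insert 643: h=6, slot 6 empty -> index 6.
Insert 636: h=1, slot 1 empty -> index 1.
Insert 525: h=14, slot 14 empty -> index 14.
Insert 140: h=11, slot 11 empty -> index 11.
Insert 33: h=5, slot 5 empty -> index 5.
Insert 397: h=10, slot 10 empty -> index 10.
Insert 958: h=10, slots 10,11 occupied -> index 12.
Insert 686: h=10, slots 10,11,12 occupied -> index 13.
Table: [-, 636, -, -, -, 33, 643, -, -, -, 397, 140, 958, 686, 525, -, -]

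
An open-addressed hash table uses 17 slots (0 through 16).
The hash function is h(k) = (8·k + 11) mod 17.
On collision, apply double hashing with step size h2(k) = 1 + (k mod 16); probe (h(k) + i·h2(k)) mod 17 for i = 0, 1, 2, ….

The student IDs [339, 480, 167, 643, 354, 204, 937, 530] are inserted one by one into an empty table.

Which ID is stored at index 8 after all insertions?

339 hashes to 3; slot 3 is free -> place at 3.
480 hashes to 9; slot 9 is free -> place at 9.
167 hashes to 4; slot 4 is free -> place at 4.
643 hashes to 4, h2=4; 4 taken -> place at 8.
354 hashes to 4, h2=3; 4 taken -> place at 7.
204 hashes to 11; slot 11 is free -> place at 11.
937 hashes to 10; slot 10 is free -> place at 10.
530 hashes to 1; slot 1 is free -> place at 1.
Table: [-, 530, -, 339, 167, -, -, 354, 643, 480, 937, 204, -, -, -, -, -]

643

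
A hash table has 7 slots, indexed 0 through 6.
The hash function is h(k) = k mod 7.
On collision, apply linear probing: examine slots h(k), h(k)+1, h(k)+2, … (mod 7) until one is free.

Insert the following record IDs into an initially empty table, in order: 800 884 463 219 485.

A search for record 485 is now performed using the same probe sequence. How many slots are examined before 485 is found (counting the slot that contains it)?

Insert 800: h=2, slot 2 empty -> index 2.
Insert 884: h=2, slot 2 occupied -> index 3.
Insert 463: h=1, slot 1 empty -> index 1.
Insert 219: h=2, slots 2,3 occupied -> index 4.
Insert 485: h=2, slots 2,3,4 occupied -> index 5.
Table: [∅, 463, 800, 884, 219, 485, ∅]
Lookup 485: h=2, probe 2,3,4,5 → found at 5.

4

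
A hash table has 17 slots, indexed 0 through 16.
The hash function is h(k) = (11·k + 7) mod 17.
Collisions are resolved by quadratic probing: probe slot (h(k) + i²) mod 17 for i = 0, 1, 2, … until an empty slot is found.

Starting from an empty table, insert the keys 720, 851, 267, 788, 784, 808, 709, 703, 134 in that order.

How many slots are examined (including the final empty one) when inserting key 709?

3

720 hashes to 5; slot 5 is free → place at 5.
851 hashes to 1; slot 1 is free → place at 1.
267 hashes to 3; slot 3 is free → place at 3.
788 hashes to 5; 5 taken → place at 6.
784 hashes to 12; slot 12 is free → place at 12.
808 hashes to 4; slot 4 is free → place at 4.
709 hashes to 3; 3,4 taken → place at 7.
703 hashes to 5; 5,6 taken → place at 9.
134 hashes to 2; slot 2 is free → place at 2.
Table: [—, 851, 134, 267, 808, 720, 788, 709, —, 703, —, —, 784, —, —, —, —]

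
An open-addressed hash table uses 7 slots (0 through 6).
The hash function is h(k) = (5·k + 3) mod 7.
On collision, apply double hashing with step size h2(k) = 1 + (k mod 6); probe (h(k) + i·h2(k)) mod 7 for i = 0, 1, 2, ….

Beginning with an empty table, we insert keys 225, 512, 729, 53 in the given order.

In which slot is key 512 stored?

Insert 225: h=1, slot 1 empty => index 1.
Insert 512: h=1, h2=3, slot 1 occupied => index 4.
Insert 729: h=1, h2=4, slot 1 occupied => index 5.
Insert 53: h=2, slot 2 empty => index 2.
Table: [∅, 225, 53, ∅, 512, 729, ∅]

4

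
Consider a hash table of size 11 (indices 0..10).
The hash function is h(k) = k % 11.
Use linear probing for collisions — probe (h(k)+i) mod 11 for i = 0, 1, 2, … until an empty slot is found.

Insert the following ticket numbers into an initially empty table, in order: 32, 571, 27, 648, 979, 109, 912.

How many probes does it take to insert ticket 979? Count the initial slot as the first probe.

Insert 32: h=10, slot 10 empty → index 10.
Insert 571: h=10, slot 10 occupied → index 0.
Insert 27: h=5, slot 5 empty → index 5.
Insert 648: h=10, slots 10,0 occupied → index 1.
Insert 979: h=0, slots 0,1 occupied → index 2.
Insert 109: h=10, slots 10,0,1,2 occupied → index 3.
Insert 912: h=10, slots 10,0,1,2,3 occupied → index 4.
Table: [571, 648, 979, 109, 912, 27, ., ., ., ., 32]

3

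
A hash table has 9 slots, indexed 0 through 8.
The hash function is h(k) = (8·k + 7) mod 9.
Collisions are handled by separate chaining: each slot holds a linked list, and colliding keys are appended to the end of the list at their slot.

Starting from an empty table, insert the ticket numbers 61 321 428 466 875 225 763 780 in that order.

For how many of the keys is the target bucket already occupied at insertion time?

3

61 -> bucket 0
321 -> bucket 1
428 -> bucket 2
466 -> bucket 0 (collision)
875 -> bucket 5
225 -> bucket 7
763 -> bucket 0 (collision)
780 -> bucket 1 (collision)
Final buckets:
0: 61 -> 466 -> 763
1: 321 -> 780
2: 428
3: -
4: -
5: 875
6: -
7: 225
8: -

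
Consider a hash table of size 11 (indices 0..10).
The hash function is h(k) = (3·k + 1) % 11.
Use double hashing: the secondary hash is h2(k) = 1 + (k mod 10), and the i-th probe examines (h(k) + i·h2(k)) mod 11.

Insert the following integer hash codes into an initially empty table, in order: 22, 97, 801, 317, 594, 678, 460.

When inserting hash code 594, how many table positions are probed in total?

3

22: h=1 → slot 1
97: h=6 → slot 6
801: h=6, h2=2, probe 6,8 → slot 8
317: h=6, h2=8, probe 6,3 → slot 3
594: h=1, h2=5, probe 1,6,0 → slot 0
678: h=0, h2=9, probe 0,9 → slot 9
460: h=6, h2=1, probe 6,7 → slot 7
Table: [594, 22, ., 317, ., ., 97, 460, 801, 678, .]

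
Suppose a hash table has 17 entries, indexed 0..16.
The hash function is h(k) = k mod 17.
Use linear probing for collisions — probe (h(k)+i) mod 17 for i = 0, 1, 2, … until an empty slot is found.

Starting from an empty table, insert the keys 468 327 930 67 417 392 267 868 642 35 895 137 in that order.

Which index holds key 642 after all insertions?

468: h=9 => slot 9
327: h=4 => slot 4
930: h=12 => slot 12
67: h=16 => slot 16
417: h=9, probe 9,10 => slot 10
392: h=1 => slot 1
267: h=12, probe 12,13 => slot 13
868: h=1, probe 1,2 => slot 2
642: h=13, probe 13,14 => slot 14
35: h=1, probe 1,2,3 => slot 3
895: h=11 => slot 11
137: h=1, probe 1,2,3,4,5 => slot 5
Table: [_, 392, 868, 35, 327, 137, _, _, _, 468, 417, 895, 930, 267, 642, _, 67]

14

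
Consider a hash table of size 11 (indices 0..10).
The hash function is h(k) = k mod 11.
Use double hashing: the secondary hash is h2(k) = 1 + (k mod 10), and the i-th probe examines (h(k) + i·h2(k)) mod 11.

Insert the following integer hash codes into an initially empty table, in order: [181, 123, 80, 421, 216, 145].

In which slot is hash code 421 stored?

Insert 181: h=5, slot 5 empty -> index 5.
Insert 123: h=2, slot 2 empty -> index 2.
Insert 80: h=3, slot 3 empty -> index 3.
Insert 421: h=3, h2=2, slots 3,5 occupied -> index 7.
Insert 216: h=7, h2=7, slots 7,3 occupied -> index 10.
Insert 145: h=2, h2=6, slot 2 occupied -> index 8.
Table: [—, —, 123, 80, —, 181, —, 421, 145, —, 216]

7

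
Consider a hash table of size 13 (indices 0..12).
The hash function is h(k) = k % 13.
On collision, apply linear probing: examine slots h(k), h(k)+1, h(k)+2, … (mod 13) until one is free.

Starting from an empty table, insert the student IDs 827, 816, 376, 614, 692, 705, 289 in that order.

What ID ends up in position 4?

827: h=8 => slot 8
816: h=10 => slot 10
376: h=12 => slot 12
614: h=3 => slot 3
692: h=3, probe 3,4 => slot 4
705: h=3, probe 3,4,5 => slot 5
289: h=3, probe 3,4,5,6 => slot 6
Table: [., ., ., 614, 692, 705, 289, ., 827, ., 816, ., 376]

692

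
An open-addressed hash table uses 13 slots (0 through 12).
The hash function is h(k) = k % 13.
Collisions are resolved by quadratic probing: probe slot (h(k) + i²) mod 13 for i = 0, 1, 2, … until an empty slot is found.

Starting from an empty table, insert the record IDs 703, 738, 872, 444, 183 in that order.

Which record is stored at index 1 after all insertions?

703

703 hashes to 1; slot 1 is free → place at 1.
738 hashes to 10; slot 10 is free → place at 10.
872 hashes to 1; 1 taken → place at 2.
444 hashes to 2; 2 taken → place at 3.
183 hashes to 1; 1,2 taken → place at 5.
Table: [-, 703, 872, 444, -, 183, -, -, -, -, 738, -, -]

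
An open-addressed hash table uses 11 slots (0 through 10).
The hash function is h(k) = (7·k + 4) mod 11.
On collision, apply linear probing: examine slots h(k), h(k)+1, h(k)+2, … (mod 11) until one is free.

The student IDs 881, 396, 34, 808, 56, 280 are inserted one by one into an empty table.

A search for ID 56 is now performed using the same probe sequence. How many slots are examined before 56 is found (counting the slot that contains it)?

3

881: h=0 -> slot 0
396: h=4 -> slot 4
34: h=0, probe 0,1 -> slot 1
808: h=6 -> slot 6
56: h=0, probe 0,1,2 -> slot 2
280: h=6, probe 6,7 -> slot 7
Table: [881, 34, 56, _, 396, _, 808, 280, _, _, _]
Lookup 56: h=0, probe 0,1,2 → found at 2.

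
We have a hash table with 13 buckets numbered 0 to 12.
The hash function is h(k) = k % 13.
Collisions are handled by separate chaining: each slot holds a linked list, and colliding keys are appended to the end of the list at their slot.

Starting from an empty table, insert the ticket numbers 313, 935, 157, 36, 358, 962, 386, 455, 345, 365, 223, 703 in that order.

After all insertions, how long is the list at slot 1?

4

313 -> bucket 1
935 -> bucket 12
157 -> bucket 1 (collision)
36 -> bucket 10
358 -> bucket 7
962 -> bucket 0
386 -> bucket 9
455 -> bucket 0 (collision)
345 -> bucket 7 (collision)
365 -> bucket 1 (collision)
223 -> bucket 2
703 -> bucket 1 (collision)
Final buckets:
0: 962 -> 455
1: 313 -> 157 -> 365 -> 703
2: 223
3: _
4: _
5: _
6: _
7: 358 -> 345
8: _
9: 386
10: 36
11: _
12: 935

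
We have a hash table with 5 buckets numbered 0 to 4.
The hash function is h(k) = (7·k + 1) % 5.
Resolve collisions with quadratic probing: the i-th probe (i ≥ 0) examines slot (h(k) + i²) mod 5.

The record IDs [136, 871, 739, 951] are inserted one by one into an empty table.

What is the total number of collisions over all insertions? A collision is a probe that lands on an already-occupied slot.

4

Insert 136: h=3, slot 3 empty → index 3.
Insert 871: h=3, slot 3 occupied → index 4.
Insert 739: h=4, slot 4 occupied → index 0.
Insert 951: h=3, slots 3,4 occupied → index 2.
Table: [739, _, 951, 136, 871]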